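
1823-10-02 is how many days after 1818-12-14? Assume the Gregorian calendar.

Dec 14, 1818 → Dec 14, 1819: 365 days.
Dec 14, 1819 → Dec 14, 1820: 366 days (Feb 29, 1820 is in that span).
Dec 14, 1820 → Dec 14, 1821: 365 days.
Dec 14, 1821 → Dec 14, 1822: 365 days.
Dec 14, 1822 → Jan 14, 1823: 31 days (December has 31).
Jan 14, 1823 → Feb 14, 1823: 31 days (January has 31).
Feb 14, 1823 → Mar 14, 1823: 28 days (February has 28).
Mar 14, 1823 → Apr 14, 1823: 31 days (March has 31).
Apr 14, 1823 → May 14, 1823: 30 days (April has 30).
May 14, 1823 → Jun 14, 1823: 31 days (May has 31).
Jun 14, 1823 → Jul 14, 1823: 30 days (June has 30).
Jul 14, 1823 → Aug 14, 1823: 31 days (July has 31).
Aug 14, 1823 → Sep 14, 1823: 31 days (August has 31).
Sep 14, 1823 → Oct 2, 1823: 18 days.
Total: 1753 days.

1753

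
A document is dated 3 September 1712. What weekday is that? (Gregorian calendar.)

Saturday

Doomsday rule: the anchor day for the 1700s is Sunday. For year 12: 12÷12 = 1 r 0, and 0÷4 = 0, so 1+0+0 = 1.
Sunday + 1 ≡ Monday — that's 1712's doomsday.
In September the doomsday date is Sep 5.
Sep 3 is 2 days before Sep 5; 2 mod 7 = 2, so Monday − 2 = Saturday.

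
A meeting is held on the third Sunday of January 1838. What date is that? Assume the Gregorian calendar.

January 21, 1838

January 1, 1838 is a Monday.
The first Sunday is therefore January 7 (6 days later).
The third Sunday is 7 + 2×7 = January 21.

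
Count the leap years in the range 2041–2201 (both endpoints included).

38

Multiples of 4 in [2041,2201]: 40.
Of those, multiples of 100: 2 (not leap unless ÷400).
Multiples of 400: 0.
Leap years = 40 − 2 + 0 = 38.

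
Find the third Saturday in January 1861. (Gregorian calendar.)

January 1, 1861 is a Tuesday.
The first Saturday is therefore January 5 (4 days later).
The third Saturday is 5 + 2×7 = January 19.

January 19, 1861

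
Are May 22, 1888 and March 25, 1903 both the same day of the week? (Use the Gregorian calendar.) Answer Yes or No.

No

From May 22, 1888 to Mar 25, 1903 is 5419 days.
5419 mod 7 = 1, so they are different weekdays.
(May 22, 1888 is a Tuesday; Mar 25, 1903 is a Wednesday.)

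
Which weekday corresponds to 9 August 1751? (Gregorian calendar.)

Doomsday rule: the anchor day for the 1700s is Sunday. For year 51: 51÷12 = 4 r 3, and 3÷4 = 0, so 4+3+0 = 7.
Sunday + 7 ≡ Sunday — that's 1751's doomsday.
In August the doomsday date is Aug 8.
Aug 9 is 1 day after Aug 8; 1 mod 7 = 1, so Sunday + 1 = Monday.

Monday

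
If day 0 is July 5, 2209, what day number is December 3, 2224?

5630

Jul 5, 2209 → Jul 5, 2210: 365 days.
Jul 5, 2210 → Jul 5, 2211: 365 days.
Jul 5, 2211 → Jul 5, 2212: 366 days (Feb 29, 2212 is in that span).
Jul 5, 2212 → Jul 5, 2213: 365 days.
Jul 5, 2213 → Jul 5, 2214: 365 days.
Jul 5, 2214 → Jul 5, 2215: 365 days.
Jul 5, 2215 → Jul 5, 2216: 366 days (Feb 29, 2216 is in that span).
Jul 5, 2216 → Jul 5, 2217: 365 days.
Jul 5, 2217 → Jul 5, 2218: 365 days.
Jul 5, 2218 → Jul 5, 2219: 365 days.
Jul 5, 2219 → Jul 5, 2220: 366 days (Feb 29, 2220 is in that span).
Jul 5, 2220 → Jul 5, 2221: 365 days.
Jul 5, 2221 → Jul 5, 2222: 365 days.
Jul 5, 2222 → Jul 5, 2223: 365 days.
Jul 5, 2223 → Jul 5, 2224: 366 days (Feb 29, 2224 is in that span).
Jul 5, 2224 → Aug 5, 2224: 31 days (July has 31).
Aug 5, 2224 → Sep 5, 2224: 31 days (August has 31).
Sep 5, 2224 → Oct 5, 2224: 30 days (September has 30).
Oct 5, 2224 → Nov 5, 2224: 31 days (October has 31).
Nov 5, 2224 → Dec 3, 2224: 28 days.
Total: 5630 days.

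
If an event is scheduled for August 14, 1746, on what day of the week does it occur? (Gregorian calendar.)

Sunday

Doomsday rule: the anchor day for the 1700s is Sunday. For year 46: 46÷12 = 3 r 10, and 10÷4 = 2, so 3+10+2 = 15.
Sunday + 15 ≡ Monday — that's 1746's doomsday.
In August the doomsday date is Aug 8.
Aug 14 is 6 days after Aug 8; 6 mod 7 = 6, so Monday + 6 = Sunday.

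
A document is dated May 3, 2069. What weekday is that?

Friday

Doomsday rule: the anchor day for the 2000s is Tuesday. For year 69: 69÷12 = 5 r 9, and 9÷4 = 2, so 5+9+2 = 16.
Tuesday + 16 ≡ Thursday — that's 2069's doomsday.
In May the doomsday date is May 9.
May 3 is 6 days before May 9; 6 mod 7 = 6, so Thursday − 6 = Friday.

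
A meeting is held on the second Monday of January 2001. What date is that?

January 1, 2001 is a Monday.
The first Monday is therefore January 1 (same day).
The second Monday is 1 + 1×7 = January 8.

January 8, 2001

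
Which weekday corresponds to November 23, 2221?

January 1, 2221 is a Monday.
Jan 1, 2221 → Feb 1, 2221: 31 days (January has 31).
Feb 1, 2221 → Mar 1, 2221: 28 days (February has 28).
Mar 1, 2221 → Apr 1, 2221: 31 days (March has 31).
Apr 1, 2221 → May 1, 2221: 30 days (April has 30).
May 1, 2221 → Jun 1, 2221: 31 days (May has 31).
Jun 1, 2221 → Jul 1, 2221: 30 days (June has 30).
Jul 1, 2221 → Aug 1, 2221: 31 days (July has 31).
Aug 1, 2221 → Sep 1, 2221: 31 days (August has 31).
Sep 1, 2221 → Oct 1, 2221: 30 days (September has 30).
Oct 1, 2221 → Nov 1, 2221: 31 days (October has 31).
Nov 1, 2221 → Nov 23, 2221: 22 days.
Total: 326 days.
326 mod 7 = 4, so Monday + 4 = Friday.

Friday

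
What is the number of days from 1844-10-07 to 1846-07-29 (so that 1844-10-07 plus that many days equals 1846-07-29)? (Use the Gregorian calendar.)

660

Oct 7, 1844 → Oct 7, 1845: 365 days.
Oct 7, 1845 → Nov 7, 1845: 31 days (October has 31).
Nov 7, 1845 → Dec 7, 1845: 30 days (November has 30).
Dec 7, 1845 → Jan 7, 1846: 31 days (December has 31).
Jan 7, 1846 → Feb 7, 1846: 31 days (January has 31).
Feb 7, 1846 → Mar 7, 1846: 28 days (February has 28).
Mar 7, 1846 → Apr 7, 1846: 31 days (March has 31).
Apr 7, 1846 → May 7, 1846: 30 days (April has 30).
May 7, 1846 → Jun 7, 1846: 31 days (May has 31).
Jun 7, 1846 → Jul 7, 1846: 30 days (June has 30).
Jul 7, 1846 → Jul 29, 1846: 22 days.
Total: 660 days.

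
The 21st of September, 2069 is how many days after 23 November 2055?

5051

Nov 23, 2055 → Nov 23, 2056: 366 days (Feb 29, 2056 is in that span).
Nov 23, 2056 → Nov 23, 2057: 365 days.
Nov 23, 2057 → Nov 23, 2058: 365 days.
Nov 23, 2058 → Nov 23, 2059: 365 days.
Nov 23, 2059 → Nov 23, 2060: 366 days (Feb 29, 2060 is in that span).
Nov 23, 2060 → Nov 23, 2061: 365 days.
Nov 23, 2061 → Nov 23, 2062: 365 days.
Nov 23, 2062 → Nov 23, 2063: 365 days.
Nov 23, 2063 → Nov 23, 2064: 366 days (Feb 29, 2064 is in that span).
Nov 23, 2064 → Nov 23, 2065: 365 days.
Nov 23, 2065 → Nov 23, 2066: 365 days.
Nov 23, 2066 → Nov 23, 2067: 365 days.
Nov 23, 2067 → Nov 23, 2068: 366 days (Feb 29, 2068 is in that span).
Nov 23, 2068 → Dec 23, 2068: 30 days (November has 30).
Dec 23, 2068 → Jan 23, 2069: 31 days (December has 31).
Jan 23, 2069 → Feb 23, 2069: 31 days (January has 31).
Feb 23, 2069 → Mar 23, 2069: 28 days (February has 28).
Mar 23, 2069 → Apr 23, 2069: 31 days (March has 31).
Apr 23, 2069 → May 23, 2069: 30 days (April has 30).
May 23, 2069 → Jun 23, 2069: 31 days (May has 31).
Jun 23, 2069 → Jul 23, 2069: 30 days (June has 30).
Jul 23, 2069 → Aug 23, 2069: 31 days (July has 31).
Aug 23, 2069 → Sep 21, 2069: 29 days.
Total: 5051 days.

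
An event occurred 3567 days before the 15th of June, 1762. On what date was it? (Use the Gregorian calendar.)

−365 (one year) → Jun 15, 1761 (3202 left).
−365 (one year) → Jun 15, 1760 (2837 left).
−366 (one year; includes Feb 29, 1760) → Jun 15, 1759 (2471 left).
−365 (one year) → Jun 15, 1758 (2106 left).
−365 (one year) → Jun 15, 1757 (1741 left).
−365 (one year) → Jun 15, 1756 (1376 left).
−366 (one year; includes Feb 29, 1756) → Jun 15, 1755 (1010 left).
−365 (one year) → Jun 15, 1754 (645 left).
−365 (one year) → Jun 15, 1753 (280 left).
−15 → May 31, 1753 (end of May, 31 days; 265 left).
−31 → Apr 30, 1753 (end of Apr, 30 days; 234 left).
−30 → Mar 31, 1753 (end of Mar, 31 days; 204 left).
−31 → Feb 28, 1753 (end of Feb, 28 days; 173 left).
−28 → Jan 31, 1753 (end of Jan, 31 days; 145 left).
−31 → Dec 31, 1752 (end of Dec, 31 days; 114 left).
−31 → Nov 30, 1752 (end of Nov, 30 days; 83 left).
−30 → Oct 31, 1752 (end of Oct, 31 days; 53 left).
−31 → Sep 30, 1752 (end of Sep, 30 days; 22 left).
−22 → Sep 8, 1752.

September 8, 1752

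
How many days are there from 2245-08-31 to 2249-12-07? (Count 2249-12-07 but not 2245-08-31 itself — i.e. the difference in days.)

Aug 31, 2245 → Aug 31, 2246: 365 days.
Aug 31, 2246 → Aug 31, 2247: 365 days.
Aug 31, 2247 → Aug 31, 2248: 366 days (Feb 29, 2248 is in that span).
Aug 31, 2248 → Aug 31, 2249: 365 days.
Aug 31, 2249 → Sep 30, 2249: 30 days (August has 31).
Sep 30, 2249 → Oct 30, 2249: 30 days (September has 30).
Oct 30, 2249 → Nov 30, 2249: 31 days (October has 31).
Nov 30, 2249 → Dec 7, 2249: 7 days.
Total: 1559 days.

1559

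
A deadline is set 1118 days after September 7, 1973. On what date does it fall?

September 29, 1976

+365 (one year) → Sep 7, 1974 (753 left).
+365 (one year) → Sep 7, 1975 (388 left).
Sep has 30 days: +24 → Oct 1, 1975 (364 left).
Oct has 31 days: +31 → Nov 1, 1975 (333 left).
Nov has 30 days: +30 → Dec 1, 1975 (303 left).
Dec has 31 days: +31 → Jan 1, 1976 (272 left).
Jan has 31 days: +31 → Feb 1, 1976 (241 left).
Feb has 29 days: +29 → Mar 1, 1976 (212 left).
Mar has 31 days: +31 → Apr 1, 1976 (181 left).
Apr has 30 days: +30 → May 1, 1976 (151 left).
May has 31 days: +31 → Jun 1, 1976 (120 left).
Jun has 30 days: +30 → Jul 1, 1976 (90 left).
Jul has 31 days: +31 → Aug 1, 1976 (59 left).
Aug has 31 days: +31 → Sep 1, 1976 (28 left).
+28 → Sep 29, 1976.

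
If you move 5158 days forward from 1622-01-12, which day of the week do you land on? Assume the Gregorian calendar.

Tuesday

First find the weekday of Jan 12, 1622. Doomsday rule: the anchor day for the 1600s is Tuesday. For year 22: 22÷12 = 1 r 10, and 10÷4 = 2, so 1+10+2 = 13.
Tuesday + 13 ≡ Monday — that's 1622's doomsday.
In January the doomsday date is Jan 3 (1622 is not a leap year).
Jan 12 is 9 days after Jan 3; 9 mod 7 = 2, so Monday + 2 = Wednesday.
5158 mod 7 = 6, so 5158 days after a Wednesday is Wednesday + 6 = Tuesday.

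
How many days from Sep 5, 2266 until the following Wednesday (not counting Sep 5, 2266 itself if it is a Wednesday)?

Sep 5, 2266 is a Wednesday.
From Wednesday to the next Wednesday is 7 days.

7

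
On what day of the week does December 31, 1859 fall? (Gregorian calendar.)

Doomsday rule: the anchor day for the 1800s is Friday. For year 59: 59÷12 = 4 r 11, and 11÷4 = 2, so 4+11+2 = 17.
Friday + 17 ≡ Monday — that's 1859's doomsday.
In December the doomsday date is Dec 12.
Dec 31 is 19 days after Dec 12; 19 mod 7 = 5, so Monday + 5 = Saturday.

Saturday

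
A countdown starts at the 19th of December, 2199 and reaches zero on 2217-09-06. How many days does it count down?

Dec 19, 2199 → Dec 19, 2200: 365 days.
Dec 19, 2200 → Dec 19, 2201: 365 days.
Dec 19, 2201 → Dec 19, 2202: 365 days.
Dec 19, 2202 → Dec 19, 2203: 365 days.
Dec 19, 2203 → Dec 19, 2204: 366 days (Feb 29, 2204 is in that span).
Dec 19, 2204 → Dec 19, 2205: 365 days.
Dec 19, 2205 → Dec 19, 2206: 365 days.
Dec 19, 2206 → Dec 19, 2207: 365 days.
Dec 19, 2207 → Dec 19, 2208: 366 days (Feb 29, 2208 is in that span).
Dec 19, 2208 → Dec 19, 2209: 365 days.
Dec 19, 2209 → Dec 19, 2210: 365 days.
Dec 19, 2210 → Dec 19, 2211: 365 days.
Dec 19, 2211 → Dec 19, 2212: 366 days (Feb 29, 2212 is in that span).
Dec 19, 2212 → Dec 19, 2213: 365 days.
Dec 19, 2213 → Dec 19, 2214: 365 days.
Dec 19, 2214 → Dec 19, 2215: 365 days.
Dec 19, 2215 → Dec 19, 2216: 366 days (Feb 29, 2216 is in that span).
Dec 19, 2216 → Jan 19, 2217: 31 days (December has 31).
Jan 19, 2217 → Feb 19, 2217: 31 days (January has 31).
Feb 19, 2217 → Mar 19, 2217: 28 days (February has 28).
Mar 19, 2217 → Apr 19, 2217: 31 days (March has 31).
Apr 19, 2217 → May 19, 2217: 30 days (April has 30).
May 19, 2217 → Jun 19, 2217: 31 days (May has 31).
Jun 19, 2217 → Jul 19, 2217: 30 days (June has 30).
Jul 19, 2217 → Aug 19, 2217: 31 days (July has 31).
Aug 19, 2217 → Sep 6, 2217: 18 days.
Total: 6470 days.

6470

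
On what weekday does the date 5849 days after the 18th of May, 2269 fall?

First find the weekday of May 18, 2269. Doomsday rule: the anchor day for the 2200s is Friday. For year 69: 69÷12 = 5 r 9, and 9÷4 = 2, so 5+9+2 = 16.
Friday + 16 ≡ Sunday — that's 2269's doomsday.
In May the doomsday date is May 9.
May 18 is 9 days after May 9; 9 mod 7 = 2, so Sunday + 2 = Tuesday.
5849 mod 7 = 4, so 5849 days after a Tuesday is Tuesday + 4 = Saturday.

Saturday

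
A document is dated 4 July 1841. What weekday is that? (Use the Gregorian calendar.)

Sunday

Doomsday rule: the anchor day for the 1800s is Friday. For year 41: 41÷12 = 3 r 5, and 5÷4 = 1, so 3+5+1 = 9.
Friday + 9 ≡ Sunday — that's 1841's doomsday.
In July the doomsday date is Jul 11.
Jul 4 is 7 days before Jul 11; 7 mod 7 = 0, so Sunday − 0 = Sunday.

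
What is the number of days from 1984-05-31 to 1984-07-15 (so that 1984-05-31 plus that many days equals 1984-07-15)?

May 31, 1984 → Jun 30, 1984: 30 days (May has 31).
Jun 30, 1984 → Jul 15, 1984: 15 days.
Total: 45 days.

45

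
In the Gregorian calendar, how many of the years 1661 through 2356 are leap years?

Multiples of 4 in [1661,2356]: 174.
Of those, multiples of 100: 7 (not leap unless ÷400).
Multiples of 400: 1.
Leap years = 174 − 7 + 1 = 168.

168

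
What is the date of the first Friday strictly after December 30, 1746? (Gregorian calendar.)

January 6, 1747

Dec 30, 1746 is a Friday.
From Friday to the next Friday is 7 days.
Dec 30, 1746 + 7 = Jan 6, 1747.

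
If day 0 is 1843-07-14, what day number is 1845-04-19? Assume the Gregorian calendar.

Jul 14, 1843 → Jul 14, 1844: 366 days (Feb 29, 1844 is in that span).
Jul 14, 1844 → Aug 14, 1844: 31 days (July has 31).
Aug 14, 1844 → Sep 14, 1844: 31 days (August has 31).
Sep 14, 1844 → Oct 14, 1844: 30 days (September has 30).
Oct 14, 1844 → Nov 14, 1844: 31 days (October has 31).
Nov 14, 1844 → Dec 14, 1844: 30 days (November has 30).
Dec 14, 1844 → Jan 14, 1845: 31 days (December has 31).
Jan 14, 1845 → Feb 14, 1845: 31 days (January has 31).
Feb 14, 1845 → Mar 14, 1845: 28 days (February has 28).
Mar 14, 1845 → Apr 14, 1845: 31 days (March has 31).
Apr 14, 1845 → Apr 19, 1845: 5 days.
Total: 645 days.

645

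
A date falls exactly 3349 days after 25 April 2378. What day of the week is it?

Apr 25, 2378 is a Tuesday.
3349 mod 7 = 3, so 3349 days after a Tuesday is Tuesday + 3 = Friday.

Friday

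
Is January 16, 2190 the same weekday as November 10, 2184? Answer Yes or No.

No

From Nov 10, 2184 to Jan 16, 2190 is 1893 days.
1893 mod 7 = 3, so they are different weekdays.
(Nov 10, 2184 is a Wednesday; Jan 16, 2190 is a Saturday.)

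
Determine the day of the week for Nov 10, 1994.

Thursday

Doomsday rule: the anchor day for the 1900s is Wednesday. For year 94: 94÷12 = 7 r 10, and 10÷4 = 2, so 7+10+2 = 19.
Wednesday + 19 ≡ Monday — that's 1994's doomsday.
In November the doomsday date is Nov 7.
Nov 10 is 3 days after Nov 7; 3 mod 7 = 3, so Monday + 3 = Thursday.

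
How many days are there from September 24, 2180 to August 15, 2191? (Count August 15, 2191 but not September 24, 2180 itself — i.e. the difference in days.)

Sep 24, 2180 → Sep 24, 2181: 365 days.
Sep 24, 2181 → Sep 24, 2182: 365 days.
Sep 24, 2182 → Sep 24, 2183: 365 days.
Sep 24, 2183 → Sep 24, 2184: 366 days (Feb 29, 2184 is in that span).
Sep 24, 2184 → Sep 24, 2185: 365 days.
Sep 24, 2185 → Sep 24, 2186: 365 days.
Sep 24, 2186 → Sep 24, 2187: 365 days.
Sep 24, 2187 → Sep 24, 2188: 366 days (Feb 29, 2188 is in that span).
Sep 24, 2188 → Sep 24, 2189: 365 days.
Sep 24, 2189 → Sep 24, 2190: 365 days.
Sep 24, 2190 → Oct 24, 2190: 30 days (September has 30).
Oct 24, 2190 → Nov 24, 2190: 31 days (October has 31).
Nov 24, 2190 → Dec 24, 2190: 30 days (November has 30).
Dec 24, 2190 → Jan 24, 2191: 31 days (December has 31).
Jan 24, 2191 → Feb 24, 2191: 31 days (January has 31).
Feb 24, 2191 → Mar 24, 2191: 28 days (February has 28).
Mar 24, 2191 → Apr 24, 2191: 31 days (March has 31).
Apr 24, 2191 → May 24, 2191: 30 days (April has 30).
May 24, 2191 → Jun 24, 2191: 31 days (May has 31).
Jun 24, 2191 → Jul 24, 2191: 30 days (June has 30).
Jul 24, 2191 → Aug 15, 2191: 22 days.
Total: 3977 days.

3977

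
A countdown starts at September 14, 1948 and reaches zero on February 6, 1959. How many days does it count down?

3797

Sep 14, 1948 → Sep 14, 1949: 365 days.
Sep 14, 1949 → Sep 14, 1950: 365 days.
Sep 14, 1950 → Sep 14, 1951: 365 days.
Sep 14, 1951 → Sep 14, 1952: 366 days (Feb 29, 1952 is in that span).
Sep 14, 1952 → Sep 14, 1953: 365 days.
Sep 14, 1953 → Sep 14, 1954: 365 days.
Sep 14, 1954 → Sep 14, 1955: 365 days.
Sep 14, 1955 → Sep 14, 1956: 366 days (Feb 29, 1956 is in that span).
Sep 14, 1956 → Sep 14, 1957: 365 days.
Sep 14, 1957 → Sep 14, 1958: 365 days.
Sep 14, 1958 → Oct 14, 1958: 30 days (September has 30).
Oct 14, 1958 → Nov 14, 1958: 31 days (October has 31).
Nov 14, 1958 → Dec 14, 1958: 30 days (November has 30).
Dec 14, 1958 → Jan 14, 1959: 31 days (December has 31).
Jan 14, 1959 → Feb 6, 1959: 23 days.
Total: 3797 days.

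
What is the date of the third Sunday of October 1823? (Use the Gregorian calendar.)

October 1, 1823 is a Wednesday.
The first Sunday is therefore October 5 (4 days later).
The third Sunday is 5 + 2×7 = October 19.

October 19, 1823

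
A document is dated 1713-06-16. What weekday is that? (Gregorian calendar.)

Friday

Doomsday rule: the anchor day for the 1700s is Sunday. For year 13: 13÷12 = 1 r 1, and 1÷4 = 0, so 1+1+0 = 2.
Sunday + 2 ≡ Tuesday — that's 1713's doomsday.
In June the doomsday date is Jun 6.
Jun 16 is 10 days after Jun 6; 10 mod 7 = 3, so Tuesday + 3 = Friday.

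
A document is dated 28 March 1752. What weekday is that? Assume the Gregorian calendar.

Tuesday

Doomsday rule: the anchor day for the 1700s is Sunday. For year 52: 52÷12 = 4 r 4, and 4÷4 = 1, so 4+4+1 = 9.
Sunday + 9 ≡ Tuesday — that's 1752's doomsday.
In March the doomsday date is Mar 14.
Mar 28 is 14 days after Mar 14; 14 mod 7 = 0, so Tuesday + 0 = Tuesday.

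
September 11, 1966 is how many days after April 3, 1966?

161

Apr 3, 1966 → May 3, 1966: 30 days (April has 30).
May 3, 1966 → Jun 3, 1966: 31 days (May has 31).
Jun 3, 1966 → Jul 3, 1966: 30 days (June has 30).
Jul 3, 1966 → Aug 3, 1966: 31 days (July has 31).
Aug 3, 1966 → Sep 3, 1966: 31 days (August has 31).
Sep 3, 1966 → Sep 11, 1966: 8 days.
Total: 161 days.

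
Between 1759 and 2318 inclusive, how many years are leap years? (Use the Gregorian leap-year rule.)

135

Multiples of 4 in [1759,2318]: 140.
Of those, multiples of 100: 6 (not leap unless ÷400).
Multiples of 400: 1.
Leap years = 140 − 6 + 1 = 135.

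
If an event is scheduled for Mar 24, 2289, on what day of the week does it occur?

Sunday

Doomsday rule: the anchor day for the 2200s is Friday. For year 89: 89÷12 = 7 r 5, and 5÷4 = 1, so 7+5+1 = 13.
Friday + 13 ≡ Thursday — that's 2289's doomsday.
In March the doomsday date is Mar 14.
Mar 24 is 10 days after Mar 14; 10 mod 7 = 3, so Thursday + 3 = Sunday.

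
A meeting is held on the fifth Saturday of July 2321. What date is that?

July 1, 2321 is a Friday.
The first Saturday is therefore July 2 (1 days later).
The fifth Saturday is 2 + 4×7 = July 30.

July 30, 2321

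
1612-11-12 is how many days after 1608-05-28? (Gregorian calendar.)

1629

May 28, 1608 → May 28, 1609: 365 days.
May 28, 1609 → May 28, 1610: 365 days.
May 28, 1610 → May 28, 1611: 365 days.
May 28, 1611 → May 28, 1612: 366 days (Feb 29, 1612 is in that span).
May 28, 1612 → Jun 28, 1612: 31 days (May has 31).
Jun 28, 1612 → Jul 28, 1612: 30 days (June has 30).
Jul 28, 1612 → Aug 28, 1612: 31 days (July has 31).
Aug 28, 1612 → Sep 28, 1612: 31 days (August has 31).
Sep 28, 1612 → Oct 28, 1612: 30 days (September has 30).
Oct 28, 1612 → Nov 12, 1612: 15 days.
Total: 1629 days.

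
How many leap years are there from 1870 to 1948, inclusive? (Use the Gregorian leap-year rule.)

Multiples of 4 in [1870,1948]: 20.
Of those, multiples of 100: 1 (not leap unless ÷400).
Multiples of 400: 0.
Leap years = 20 − 1 + 0 = 19.

19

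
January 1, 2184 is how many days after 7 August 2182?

512

Aug 7, 2182 → Aug 7, 2183: 365 days.
Aug 7, 2183 → Sep 7, 2183: 31 days (August has 31).
Sep 7, 2183 → Oct 7, 2183: 30 days (September has 30).
Oct 7, 2183 → Nov 7, 2183: 31 days (October has 31).
Nov 7, 2183 → Dec 7, 2183: 30 days (November has 30).
Dec 7, 2183 → Jan 1, 2184: 25 days.
Total: 512 days.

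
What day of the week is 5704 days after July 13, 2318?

First find the weekday of Jul 13, 2318. Doomsday rule: the anchor day for the 2300s is Wednesday. For year 18: 18÷12 = 1 r 6, and 6÷4 = 1, so 1+6+1 = 8.
Wednesday + 8 ≡ Thursday — that's 2318's doomsday.
In July the doomsday date is Jul 11.
Jul 13 is 2 days after Jul 11; 2 mod 7 = 2, so Thursday + 2 = Saturday.
5704 mod 7 = 6, so 5704 days after a Saturday is Saturday + 6 = Friday.

Friday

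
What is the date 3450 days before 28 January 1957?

August 19, 1947

−366 (one year; includes Feb 29, 1956) → Jan 28, 1956 (3084 left).
−365 (one year) → Jan 28, 1955 (2719 left).
−365 (one year) → Jan 28, 1954 (2354 left).
−365 (one year) → Jan 28, 1953 (1989 left).
−366 (one year; includes Feb 29, 1952) → Jan 28, 1952 (1623 left).
−365 (one year) → Jan 28, 1951 (1258 left).
−365 (one year) → Jan 28, 1950 (893 left).
−365 (one year) → Jan 28, 1949 (528 left).
−366 (one year; includes Feb 29, 1948) → Jan 28, 1948 (162 left).
−28 → Dec 31, 1947 (end of Dec, 31 days; 134 left).
−31 → Nov 30, 1947 (end of Nov, 30 days; 103 left).
−30 → Oct 31, 1947 (end of Oct, 31 days; 73 left).
−31 → Sep 30, 1947 (end of Sep, 30 days; 42 left).
−30 → Aug 31, 1947 (end of Aug, 31 days; 12 left).
−12 → Aug 19, 1947.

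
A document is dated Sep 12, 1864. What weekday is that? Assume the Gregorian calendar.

January 1, 1864 is a Friday.
Jan 1, 1864 → Feb 1, 1864: 31 days (January has 31).
Feb 1, 1864 → Mar 1, 1864: 29 days (February has 29).
Mar 1, 1864 → Apr 1, 1864: 31 days (March has 31).
Apr 1, 1864 → May 1, 1864: 30 days (April has 30).
May 1, 1864 → Jun 1, 1864: 31 days (May has 31).
Jun 1, 1864 → Jul 1, 1864: 30 days (June has 30).
Jul 1, 1864 → Aug 1, 1864: 31 days (July has 31).
Aug 1, 1864 → Sep 1, 1864: 31 days (August has 31).
Sep 1, 1864 → Sep 12, 1864: 11 days.
Total: 255 days.
255 mod 7 = 3, so Friday + 3 = Monday.

Monday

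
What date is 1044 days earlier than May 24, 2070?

−365 (one year) → May 24, 2069 (679 left).
−365 (one year) → May 24, 2068 (314 left).
−24 → Apr 30, 2068 (end of Apr, 30 days; 290 left).
−30 → Mar 31, 2068 (end of Mar, 31 days; 260 left).
−31 → Feb 29, 2068 (end of Feb, 29 days; 229 left).
−29 → Jan 31, 2068 (end of Jan, 31 days; 200 left).
−31 → Dec 31, 2067 (end of Dec, 31 days; 169 left).
−31 → Nov 30, 2067 (end of Nov, 30 days; 138 left).
−30 → Oct 31, 2067 (end of Oct, 31 days; 108 left).
−31 → Sep 30, 2067 (end of Sep, 30 days; 77 left).
−30 → Aug 31, 2067 (end of Aug, 31 days; 47 left).
−31 → Jul 31, 2067 (end of Jul, 31 days; 16 left).
−16 → Jul 15, 2067.

July 15, 2067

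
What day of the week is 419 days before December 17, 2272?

Wednesday

First find the weekday of Dec 17, 2272. Doomsday rule: the anchor day for the 2200s is Friday. For year 72: 72÷12 = 6 r 0, and 0÷4 = 0, so 6+0+0 = 6.
Friday + 6 ≡ Thursday — that's 2272's doomsday.
In December the doomsday date is Dec 12.
Dec 17 is 5 days after Dec 12; 5 mod 7 = 5, so Thursday + 5 = Tuesday.
419 mod 7 = 6, so 419 days before a Tuesday is Tuesday − 6 = Wednesday.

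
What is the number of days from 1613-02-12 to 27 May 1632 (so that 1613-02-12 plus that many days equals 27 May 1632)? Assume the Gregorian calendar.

7044

Feb 12, 1613 → Feb 12, 1614: 365 days.
Feb 12, 1614 → Feb 12, 1615: 365 days.
Feb 12, 1615 → Feb 12, 1616: 365 days.
Feb 12, 1616 → Feb 12, 1617: 366 days (Feb 29, 1616 is in that span).
Feb 12, 1617 → Feb 12, 1618: 365 days.
Feb 12, 1618 → Feb 12, 1619: 365 days.
Feb 12, 1619 → Feb 12, 1620: 365 days.
Feb 12, 1620 → Feb 12, 1621: 366 days (Feb 29, 1620 is in that span).
Feb 12, 1621 → Feb 12, 1622: 365 days.
Feb 12, 1622 → Feb 12, 1623: 365 days.
Feb 12, 1623 → Feb 12, 1624: 365 days.
Feb 12, 1624 → Feb 12, 1625: 366 days (Feb 29, 1624 is in that span).
Feb 12, 1625 → Feb 12, 1626: 365 days.
Feb 12, 1626 → Feb 12, 1627: 365 days.
Feb 12, 1627 → Feb 12, 1628: 365 days.
Feb 12, 1628 → Feb 12, 1629: 366 days (Feb 29, 1628 is in that span).
Feb 12, 1629 → Feb 12, 1630: 365 days.
Feb 12, 1630 → Feb 12, 1631: 365 days.
Feb 12, 1631 → Feb 12, 1632: 365 days.
Feb 12, 1632 → Mar 12, 1632: 29 days (February has 29).
Mar 12, 1632 → Apr 12, 1632: 31 days (March has 31).
Apr 12, 1632 → May 12, 1632: 30 days (April has 30).
May 12, 1632 → May 27, 1632: 15 days.
Total: 7044 days.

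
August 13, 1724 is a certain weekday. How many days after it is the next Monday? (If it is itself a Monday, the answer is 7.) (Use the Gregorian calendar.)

1

Aug 13, 1724 is a Sunday.
From Sunday to the next Monday is 1 day.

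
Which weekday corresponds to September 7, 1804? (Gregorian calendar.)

Friday

Doomsday rule: the anchor day for the 1800s is Friday. For year 04: 4÷12 = 0 r 4, and 4÷4 = 1, so 0+4+1 = 5.
Friday + 5 ≡ Wednesday — that's 1804's doomsday.
In September the doomsday date is Sep 5.
Sep 7 is 2 days after Sep 5; 2 mod 7 = 2, so Wednesday + 2 = Friday.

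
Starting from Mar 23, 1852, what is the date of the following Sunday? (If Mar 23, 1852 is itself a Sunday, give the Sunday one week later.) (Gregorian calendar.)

Mar 23, 1852 is a Tuesday.
From Tuesday to the next Sunday is 5 days.
Mar 23, 1852 + 5 = Mar 28, 1852.

March 28, 1852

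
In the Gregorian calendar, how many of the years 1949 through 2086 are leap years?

Multiples of 4 in [1949,2086]: 34.
Of those, multiples of 100: 1 (not leap unless ÷400).
Multiples of 400: 1.
Leap years = 34 − 1 + 1 = 34.

34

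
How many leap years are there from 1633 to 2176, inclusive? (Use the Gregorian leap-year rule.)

132

Multiples of 4 in [1633,2176]: 136.
Of those, multiples of 100: 5 (not leap unless ÷400).
Multiples of 400: 1.
Leap years = 136 − 5 + 1 = 132.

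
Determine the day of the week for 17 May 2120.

Friday

January 1, 2120 is a Monday.
Jan 1, 2120 → Feb 1, 2120: 31 days (January has 31).
Feb 1, 2120 → Mar 1, 2120: 29 days (February has 29).
Mar 1, 2120 → Apr 1, 2120: 31 days (March has 31).
Apr 1, 2120 → May 1, 2120: 30 days (April has 30).
May 1, 2120 → May 17, 2120: 16 days.
Total: 137 days.
137 mod 7 = 4, so Monday + 4 = Friday.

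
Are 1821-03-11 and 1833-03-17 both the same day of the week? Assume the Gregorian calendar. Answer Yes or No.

From Mar 11, 1821 to Mar 17, 1833 is 4389 days.
4389 mod 7 = 0, so they are the same weekday.
(Mar 11, 1821 is a Sunday; Mar 17, 1833 is a Sunday.)

Yes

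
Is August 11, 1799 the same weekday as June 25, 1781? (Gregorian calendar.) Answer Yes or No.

No

From Jun 25, 1781 to Aug 11, 1799 is 6621 days.
6621 mod 7 = 6, so they are different weekdays.
(Jun 25, 1781 is a Monday; Aug 11, 1799 is a Sunday.)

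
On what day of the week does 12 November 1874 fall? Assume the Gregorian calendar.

Doomsday rule: the anchor day for the 1800s is Friday. For year 74: 74÷12 = 6 r 2, and 2÷4 = 0, so 6+2+0 = 8.
Friday + 8 ≡ Saturday — that's 1874's doomsday.
In November the doomsday date is Nov 7.
Nov 12 is 5 days after Nov 7; 5 mod 7 = 5, so Saturday + 5 = Thursday.

Thursday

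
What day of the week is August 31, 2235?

Doomsday rule: the anchor day for the 2200s is Friday. For year 35: 35÷12 = 2 r 11, and 11÷4 = 2, so 2+11+2 = 15.
Friday + 15 ≡ Saturday — that's 2235's doomsday.
In August the doomsday date is Aug 8.
Aug 31 is 23 days after Aug 8; 23 mod 7 = 2, so Saturday + 2 = Monday.

Monday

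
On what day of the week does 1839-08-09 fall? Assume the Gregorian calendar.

Doomsday rule: the anchor day for the 1800s is Friday. For year 39: 39÷12 = 3 r 3, and 3÷4 = 0, so 3+3+0 = 6.
Friday + 6 ≡ Thursday — that's 1839's doomsday.
In August the doomsday date is Aug 8.
Aug 9 is 1 day after Aug 8; 1 mod 7 = 1, so Thursday + 1 = Friday.

Friday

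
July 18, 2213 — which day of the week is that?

Sunday

Doomsday rule: the anchor day for the 2200s is Friday. For year 13: 13÷12 = 1 r 1, and 1÷4 = 0, so 1+1+0 = 2.
Friday + 2 ≡ Sunday — that's 2213's doomsday.
In July the doomsday date is Jul 11.
Jul 18 is 7 days after Jul 11; 7 mod 7 = 0, so Sunday + 0 = Sunday.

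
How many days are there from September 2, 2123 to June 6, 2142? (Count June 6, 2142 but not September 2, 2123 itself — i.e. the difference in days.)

Sep 2, 2123 → Sep 2, 2124: 366 days (Feb 29, 2124 is in that span).
Sep 2, 2124 → Sep 2, 2125: 365 days.
Sep 2, 2125 → Sep 2, 2126: 365 days.
Sep 2, 2126 → Sep 2, 2127: 365 days.
Sep 2, 2127 → Sep 2, 2128: 366 days (Feb 29, 2128 is in that span).
Sep 2, 2128 → Sep 2, 2129: 365 days.
Sep 2, 2129 → Sep 2, 2130: 365 days.
Sep 2, 2130 → Sep 2, 2131: 365 days.
Sep 2, 2131 → Sep 2, 2132: 366 days (Feb 29, 2132 is in that span).
Sep 2, 2132 → Sep 2, 2133: 365 days.
Sep 2, 2133 → Sep 2, 2134: 365 days.
Sep 2, 2134 → Sep 2, 2135: 365 days.
Sep 2, 2135 → Sep 2, 2136: 366 days (Feb 29, 2136 is in that span).
Sep 2, 2136 → Sep 2, 2137: 365 days.
Sep 2, 2137 → Sep 2, 2138: 365 days.
Sep 2, 2138 → Sep 2, 2139: 365 days.
Sep 2, 2139 → Sep 2, 2140: 366 days (Feb 29, 2140 is in that span).
Sep 2, 2140 → Sep 2, 2141: 365 days.
Sep 2, 2141 → Oct 2, 2141: 30 days (September has 30).
Oct 2, 2141 → Nov 2, 2141: 31 days (October has 31).
Nov 2, 2141 → Dec 2, 2141: 30 days (November has 30).
Dec 2, 2141 → Jan 2, 2142: 31 days (December has 31).
Jan 2, 2142 → Feb 2, 2142: 31 days (January has 31).
Feb 2, 2142 → Mar 2, 2142: 28 days (February has 28).
Mar 2, 2142 → Apr 2, 2142: 31 days (March has 31).
Apr 2, 2142 → May 2, 2142: 30 days (April has 30).
May 2, 2142 → Jun 2, 2142: 31 days (May has 31).
Jun 2, 2142 → Jun 6, 2142: 4 days.
Total: 6852 days.

6852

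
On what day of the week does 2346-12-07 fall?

Saturday

Doomsday rule: the anchor day for the 2300s is Wednesday. For year 46: 46÷12 = 3 r 10, and 10÷4 = 2, so 3+10+2 = 15.
Wednesday + 15 ≡ Thursday — that's 2346's doomsday.
In December the doomsday date is Dec 12.
Dec 7 is 5 days before Dec 12; 5 mod 7 = 5, so Thursday − 5 = Saturday.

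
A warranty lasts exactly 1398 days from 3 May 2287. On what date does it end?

+366 (one year; includes Feb 29, 2288) → May 3, 2288 (1032 left).
+365 (one year) → May 3, 2289 (667 left).
+365 (one year) → May 3, 2290 (302 left).
May has 31 days: +29 → Jun 1, 2290 (273 left).
Jun has 30 days: +30 → Jul 1, 2290 (243 left).
Jul has 31 days: +31 → Aug 1, 2290 (212 left).
Aug has 31 days: +31 → Sep 1, 2290 (181 left).
Sep has 30 days: +30 → Oct 1, 2290 (151 left).
Oct has 31 days: +31 → Nov 1, 2290 (120 left).
Nov has 30 days: +30 → Dec 1, 2290 (90 left).
Dec has 31 days: +31 → Jan 1, 2291 (59 left).
Jan has 31 days: +31 → Feb 1, 2291 (28 left).
Feb has 28 days: +28 → Mar 1, 2291 (0 left).

March 1, 2291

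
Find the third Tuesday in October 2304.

October 18, 2304

October 1, 2304 is a Saturday.
The first Tuesday is therefore October 4 (3 days later).
The third Tuesday is 4 + 2×7 = October 18.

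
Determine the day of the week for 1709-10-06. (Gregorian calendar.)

Sunday

Doomsday rule: the anchor day for the 1700s is Sunday. For year 09: 9÷12 = 0 r 9, and 9÷4 = 2, so 0+9+2 = 11.
Sunday + 11 ≡ Thursday — that's 1709's doomsday.
In October the doomsday date is Oct 10.
Oct 6 is 4 days before Oct 10; 4 mod 7 = 4, so Thursday − 4 = Sunday.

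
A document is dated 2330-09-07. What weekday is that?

Doomsday rule: the anchor day for the 2300s is Wednesday. For year 30: 30÷12 = 2 r 6, and 6÷4 = 1, so 2+6+1 = 9.
Wednesday + 9 ≡ Friday — that's 2330's doomsday.
In September the doomsday date is Sep 5.
Sep 7 is 2 days after Sep 5; 2 mod 7 = 2, so Friday + 2 = Sunday.

Sunday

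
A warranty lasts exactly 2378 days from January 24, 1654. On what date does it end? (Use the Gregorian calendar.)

July 29, 1660

+365 (one year) → Jan 24, 1655 (2013 left).
+365 (one year) → Jan 24, 1656 (1648 left).
+366 (one year; includes Feb 29, 1656) → Jan 24, 1657 (1282 left).
+365 (one year) → Jan 24, 1658 (917 left).
+365 (one year) → Jan 24, 1659 (552 left).
+365 (one year) → Jan 24, 1660 (187 left).
Jan has 31 days: +8 → Feb 1, 1660 (179 left).
Feb has 29 days: +29 → Mar 1, 1660 (150 left).
Mar has 31 days: +31 → Apr 1, 1660 (119 left).
Apr has 30 days: +30 → May 1, 1660 (89 left).
May has 31 days: +31 → Jun 1, 1660 (58 left).
Jun has 30 days: +30 → Jul 1, 1660 (28 left).
+28 → Jul 29, 1660.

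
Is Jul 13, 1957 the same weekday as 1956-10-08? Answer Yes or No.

No

From Oct 8, 1956 to Jul 13, 1957 is 278 days.
278 mod 7 = 5, so they are different weekdays.
(Oct 8, 1956 is a Monday; Jul 13, 1957 is a Saturday.)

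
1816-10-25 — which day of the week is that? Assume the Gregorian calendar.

Friday

Doomsday rule: the anchor day for the 1800s is Friday. For year 16: 16÷12 = 1 r 4, and 4÷4 = 1, so 1+4+1 = 6.
Friday + 6 ≡ Thursday — that's 1816's doomsday.
In October the doomsday date is Oct 10.
Oct 25 is 15 days after Oct 10; 15 mod 7 = 1, so Thursday + 1 = Friday.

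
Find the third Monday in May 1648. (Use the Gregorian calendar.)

May 1, 1648 is a Friday.
The first Monday is therefore May 4 (3 days later).
The third Monday is 4 + 2×7 = May 18.

May 18, 1648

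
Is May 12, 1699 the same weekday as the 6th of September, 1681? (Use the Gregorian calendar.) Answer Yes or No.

No

From Sep 6, 1681 to May 12, 1699 is 6457 days.
6457 mod 7 = 3, so they are different weekdays.
(Sep 6, 1681 is a Saturday; May 12, 1699 is a Tuesday.)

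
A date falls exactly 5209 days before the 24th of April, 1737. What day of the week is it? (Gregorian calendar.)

Tuesday

First find the weekday of Apr 24, 1737. Doomsday rule: the anchor day for the 1700s is Sunday. For year 37: 37÷12 = 3 r 1, and 1÷4 = 0, so 3+1+0 = 4.
Sunday + 4 ≡ Thursday — that's 1737's doomsday.
In April the doomsday date is Apr 4.
Apr 24 is 20 days after Apr 4; 20 mod 7 = 6, so Thursday + 6 = Wednesday.
5209 mod 7 = 1, so 5209 days before a Wednesday is Wednesday − 1 = Tuesday.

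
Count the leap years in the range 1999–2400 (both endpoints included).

98

Multiples of 4 in [1999,2400]: 101.
Of those, multiples of 100: 5 (not leap unless ÷400).
Multiples of 400: 2.
Leap years = 101 − 5 + 2 = 98.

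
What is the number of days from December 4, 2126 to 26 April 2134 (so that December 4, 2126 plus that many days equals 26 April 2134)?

Dec 4, 2126 → Dec 4, 2127: 365 days.
Dec 4, 2127 → Dec 4, 2128: 366 days (Feb 29, 2128 is in that span).
Dec 4, 2128 → Dec 4, 2129: 365 days.
Dec 4, 2129 → Dec 4, 2130: 365 days.
Dec 4, 2130 → Dec 4, 2131: 365 days.
Dec 4, 2131 → Dec 4, 2132: 366 days (Feb 29, 2132 is in that span).
Dec 4, 2132 → Dec 4, 2133: 365 days.
Dec 4, 2133 → Jan 4, 2134: 31 days (December has 31).
Jan 4, 2134 → Feb 4, 2134: 31 days (January has 31).
Feb 4, 2134 → Mar 4, 2134: 28 days (February has 28).
Mar 4, 2134 → Apr 4, 2134: 31 days (March has 31).
Apr 4, 2134 → Apr 26, 2134: 22 days.
Total: 2700 days.

2700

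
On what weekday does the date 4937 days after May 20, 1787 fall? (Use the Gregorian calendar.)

May 20, 1787 is a Sunday.
4937 mod 7 = 2, so 4937 days after a Sunday is Sunday + 2 = Tuesday.

Tuesday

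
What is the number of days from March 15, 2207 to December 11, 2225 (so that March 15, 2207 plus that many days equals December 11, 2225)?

6846

Mar 15, 2207 → Mar 15, 2208: 366 days (Feb 29, 2208 is in that span).
Mar 15, 2208 → Mar 15, 2209: 365 days.
Mar 15, 2209 → Mar 15, 2210: 365 days.
Mar 15, 2210 → Mar 15, 2211: 365 days.
Mar 15, 2211 → Mar 15, 2212: 366 days (Feb 29, 2212 is in that span).
Mar 15, 2212 → Mar 15, 2213: 365 days.
Mar 15, 2213 → Mar 15, 2214: 365 days.
Mar 15, 2214 → Mar 15, 2215: 365 days.
Mar 15, 2215 → Mar 15, 2216: 366 days (Feb 29, 2216 is in that span).
Mar 15, 2216 → Mar 15, 2217: 365 days.
Mar 15, 2217 → Mar 15, 2218: 365 days.
Mar 15, 2218 → Mar 15, 2219: 365 days.
Mar 15, 2219 → Mar 15, 2220: 366 days (Feb 29, 2220 is in that span).
Mar 15, 2220 → Mar 15, 2221: 365 days.
Mar 15, 2221 → Mar 15, 2222: 365 days.
Mar 15, 2222 → Mar 15, 2223: 365 days.
Mar 15, 2223 → Mar 15, 2224: 366 days (Feb 29, 2224 is in that span).
Mar 15, 2224 → Mar 15, 2225: 365 days.
Mar 15, 2225 → Apr 15, 2225: 31 days (March has 31).
Apr 15, 2225 → May 15, 2225: 30 days (April has 30).
May 15, 2225 → Jun 15, 2225: 31 days (May has 31).
Jun 15, 2225 → Jul 15, 2225: 30 days (June has 30).
Jul 15, 2225 → Aug 15, 2225: 31 days (July has 31).
Aug 15, 2225 → Sep 15, 2225: 31 days (August has 31).
Sep 15, 2225 → Oct 15, 2225: 30 days (September has 30).
Oct 15, 2225 → Nov 15, 2225: 31 days (October has 31).
Nov 15, 2225 → Dec 11, 2225: 26 days.
Total: 6846 days.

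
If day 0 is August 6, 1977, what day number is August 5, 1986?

3286

Aug 6, 1977 → Aug 6, 1978: 365 days.
Aug 6, 1978 → Aug 6, 1979: 365 days.
Aug 6, 1979 → Aug 6, 1980: 366 days (Feb 29, 1980 is in that span).
Aug 6, 1980 → Aug 6, 1981: 365 days.
Aug 6, 1981 → Aug 6, 1982: 365 days.
Aug 6, 1982 → Aug 6, 1983: 365 days.
Aug 6, 1983 → Aug 6, 1984: 366 days (Feb 29, 1984 is in that span).
Aug 6, 1984 → Aug 6, 1985: 365 days.
Aug 6, 1985 → Sep 6, 1985: 31 days (August has 31).
Sep 6, 1985 → Oct 6, 1985: 30 days (September has 30).
Oct 6, 1985 → Nov 6, 1985: 31 days (October has 31).
Nov 6, 1985 → Dec 6, 1985: 30 days (November has 30).
Dec 6, 1985 → Jan 6, 1986: 31 days (December has 31).
Jan 6, 1986 → Feb 6, 1986: 31 days (January has 31).
Feb 6, 1986 → Mar 6, 1986: 28 days (February has 28).
Mar 6, 1986 → Apr 6, 1986: 31 days (March has 31).
Apr 6, 1986 → May 6, 1986: 30 days (April has 30).
May 6, 1986 → Jun 6, 1986: 31 days (May has 31).
Jun 6, 1986 → Jul 6, 1986: 30 days (June has 30).
Jul 6, 1986 → Aug 5, 1986: 30 days.
Total: 3286 days.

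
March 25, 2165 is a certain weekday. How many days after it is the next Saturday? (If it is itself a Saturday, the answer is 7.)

Mar 25, 2165 is a Monday.
From Monday to the next Saturday is 5 days.

5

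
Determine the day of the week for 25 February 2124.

Doomsday rule: the anchor day for the 2100s is Sunday. For year 24: 24÷12 = 2 r 0, and 0÷4 = 0, so 2+0+0 = 2.
Sunday + 2 ≡ Tuesday — that's 2124's doomsday.
In February the doomsday date is Feb 29 (2124 is a leap year (divisible by 4)).
Feb 25 is 4 days before Feb 29; 4 mod 7 = 4, so Tuesday − 4 = Friday.

Friday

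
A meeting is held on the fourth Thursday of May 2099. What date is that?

May 28, 2099

May 1, 2099 is a Friday.
The first Thursday is therefore May 7 (6 days later).
The fourth Thursday is 7 + 3×7 = May 28.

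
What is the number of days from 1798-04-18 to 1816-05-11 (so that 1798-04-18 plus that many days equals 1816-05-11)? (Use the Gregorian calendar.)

6597

Apr 18, 1798 → Apr 18, 1799: 365 days.
Apr 18, 1799 → Apr 18, 1800: 365 days.
Apr 18, 1800 → Apr 18, 1801: 365 days.
Apr 18, 1801 → Apr 18, 1802: 365 days.
Apr 18, 1802 → Apr 18, 1803: 365 days.
Apr 18, 1803 → Apr 18, 1804: 366 days (Feb 29, 1804 is in that span).
Apr 18, 1804 → Apr 18, 1805: 365 days.
Apr 18, 1805 → Apr 18, 1806: 365 days.
Apr 18, 1806 → Apr 18, 1807: 365 days.
Apr 18, 1807 → Apr 18, 1808: 366 days (Feb 29, 1808 is in that span).
Apr 18, 1808 → Apr 18, 1809: 365 days.
Apr 18, 1809 → Apr 18, 1810: 365 days.
Apr 18, 1810 → Apr 18, 1811: 365 days.
Apr 18, 1811 → Apr 18, 1812: 366 days (Feb 29, 1812 is in that span).
Apr 18, 1812 → Apr 18, 1813: 365 days.
Apr 18, 1813 → Apr 18, 1814: 365 days.
Apr 18, 1814 → Apr 18, 1815: 365 days.
Apr 18, 1815 → May 18, 1815: 30 days (April has 30).
May 18, 1815 → Jun 18, 1815: 31 days (May has 31).
Jun 18, 1815 → Jul 18, 1815: 30 days (June has 30).
Jul 18, 1815 → Aug 18, 1815: 31 days (July has 31).
Aug 18, 1815 → Sep 18, 1815: 31 days (August has 31).
Sep 18, 1815 → Oct 18, 1815: 30 days (September has 30).
Oct 18, 1815 → Nov 18, 1815: 31 days (October has 31).
Nov 18, 1815 → Dec 18, 1815: 30 days (November has 30).
Dec 18, 1815 → Jan 18, 1816: 31 days (December has 31).
Jan 18, 1816 → Feb 18, 1816: 31 days (January has 31).
Feb 18, 1816 → Mar 18, 1816: 29 days (February has 29).
Mar 18, 1816 → Apr 18, 1816: 31 days (March has 31).
Apr 18, 1816 → May 11, 1816: 23 days.
Total: 6597 days.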